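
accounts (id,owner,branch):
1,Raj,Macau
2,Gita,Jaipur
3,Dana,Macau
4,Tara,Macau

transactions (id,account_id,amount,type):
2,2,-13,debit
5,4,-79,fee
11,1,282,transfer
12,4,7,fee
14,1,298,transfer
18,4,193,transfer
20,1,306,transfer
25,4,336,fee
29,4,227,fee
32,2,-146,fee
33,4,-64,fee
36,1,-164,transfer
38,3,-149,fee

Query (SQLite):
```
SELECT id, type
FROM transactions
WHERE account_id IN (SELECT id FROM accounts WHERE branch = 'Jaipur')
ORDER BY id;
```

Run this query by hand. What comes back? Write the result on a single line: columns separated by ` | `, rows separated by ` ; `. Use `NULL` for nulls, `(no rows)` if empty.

Inner query: accounts.id where branch = 'Jaipur'.
Outer: keep transactions rows whose account_id is in that set.
Inner query → {2}

2 | debit ; 32 | fee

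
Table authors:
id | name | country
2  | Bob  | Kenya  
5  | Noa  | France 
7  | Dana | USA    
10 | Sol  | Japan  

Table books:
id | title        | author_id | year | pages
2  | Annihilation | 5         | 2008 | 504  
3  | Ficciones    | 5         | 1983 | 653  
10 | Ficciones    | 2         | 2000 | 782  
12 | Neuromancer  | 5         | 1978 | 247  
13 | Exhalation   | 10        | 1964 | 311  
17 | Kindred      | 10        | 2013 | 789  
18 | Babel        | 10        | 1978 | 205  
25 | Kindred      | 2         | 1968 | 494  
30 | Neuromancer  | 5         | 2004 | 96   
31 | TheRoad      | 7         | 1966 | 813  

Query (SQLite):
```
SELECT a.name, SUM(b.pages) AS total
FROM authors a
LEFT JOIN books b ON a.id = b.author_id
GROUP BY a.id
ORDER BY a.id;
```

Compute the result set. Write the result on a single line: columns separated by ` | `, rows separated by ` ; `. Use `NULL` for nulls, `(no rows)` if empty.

Bob | 1276 ; Noa | 1500 ; Dana | 813 ; Sol | 1305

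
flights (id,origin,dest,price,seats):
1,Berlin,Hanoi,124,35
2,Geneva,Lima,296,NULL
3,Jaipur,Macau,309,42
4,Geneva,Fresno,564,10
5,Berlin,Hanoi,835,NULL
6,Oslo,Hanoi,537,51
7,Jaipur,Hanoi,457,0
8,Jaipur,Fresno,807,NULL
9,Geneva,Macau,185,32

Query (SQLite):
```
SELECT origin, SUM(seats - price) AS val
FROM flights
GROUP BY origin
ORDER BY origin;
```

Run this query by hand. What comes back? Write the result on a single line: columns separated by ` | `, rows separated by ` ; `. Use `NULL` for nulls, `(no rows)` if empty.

Berlin | -89 ; Geneva | -707 ; Jaipur | -724 ; Oslo | -486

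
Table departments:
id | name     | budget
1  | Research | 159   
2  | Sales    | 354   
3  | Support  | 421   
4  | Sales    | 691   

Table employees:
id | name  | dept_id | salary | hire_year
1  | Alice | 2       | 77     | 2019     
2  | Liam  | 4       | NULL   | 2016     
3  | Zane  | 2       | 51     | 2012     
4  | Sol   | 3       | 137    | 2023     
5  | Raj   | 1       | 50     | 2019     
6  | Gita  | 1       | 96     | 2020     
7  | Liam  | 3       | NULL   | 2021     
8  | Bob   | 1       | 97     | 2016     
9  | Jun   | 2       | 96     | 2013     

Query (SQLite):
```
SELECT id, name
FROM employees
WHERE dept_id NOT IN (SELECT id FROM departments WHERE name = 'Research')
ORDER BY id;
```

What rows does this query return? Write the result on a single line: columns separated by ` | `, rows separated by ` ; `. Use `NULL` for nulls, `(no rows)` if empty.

1 | Alice ; 2 | Liam ; 3 | Zane ; 4 | Sol ; 7 | Liam ; 9 | Jun

Inner query: departments.id where name = 'Research'.
Outer: keep employees rows whose dept_id is not in that set.
Inner query → {1}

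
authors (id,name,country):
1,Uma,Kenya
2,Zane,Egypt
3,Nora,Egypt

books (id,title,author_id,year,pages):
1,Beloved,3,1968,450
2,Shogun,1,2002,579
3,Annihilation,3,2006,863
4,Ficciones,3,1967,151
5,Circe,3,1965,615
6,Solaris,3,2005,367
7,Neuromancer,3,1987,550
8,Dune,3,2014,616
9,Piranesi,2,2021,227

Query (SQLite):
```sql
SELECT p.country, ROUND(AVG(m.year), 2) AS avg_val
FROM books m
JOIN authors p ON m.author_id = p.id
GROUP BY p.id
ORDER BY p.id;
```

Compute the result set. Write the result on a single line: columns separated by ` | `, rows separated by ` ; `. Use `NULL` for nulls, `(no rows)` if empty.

Kenya | 2002 ; Egypt | 2021 ; Egypt | 1987.43

Join each books row to its authors via author_id.
Group joined rows by authors.id; compute ROUND(AVG(m.year), 2) per group.
  1: ids {2} → ROUND(AVG(m.year), 2)=2002
  2: ids {9} → ROUND(AVG(m.year), 2)=2021
  3: ids {1, 3, 4, 5, 6, 7, 8} → ROUND(AVG(m.year), 2)=1987.43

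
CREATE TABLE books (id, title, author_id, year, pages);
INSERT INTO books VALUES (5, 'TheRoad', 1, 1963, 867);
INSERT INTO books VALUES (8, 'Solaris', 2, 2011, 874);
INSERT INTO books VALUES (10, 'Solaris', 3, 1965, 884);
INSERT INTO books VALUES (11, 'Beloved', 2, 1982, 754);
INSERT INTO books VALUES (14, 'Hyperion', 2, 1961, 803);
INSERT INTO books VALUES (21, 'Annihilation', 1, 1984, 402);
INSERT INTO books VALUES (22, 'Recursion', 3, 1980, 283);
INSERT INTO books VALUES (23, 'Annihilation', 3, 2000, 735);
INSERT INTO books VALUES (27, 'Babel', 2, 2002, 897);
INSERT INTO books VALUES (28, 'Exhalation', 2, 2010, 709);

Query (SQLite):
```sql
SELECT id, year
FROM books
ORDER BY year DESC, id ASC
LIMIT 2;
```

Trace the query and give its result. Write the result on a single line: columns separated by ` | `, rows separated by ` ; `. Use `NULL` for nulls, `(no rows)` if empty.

8 | 2011 ; 28 | 2010

Sort by year desc, tiebreak id asc: (2011, id=8), (2010, id=28), (2002, id=27), (2000, id=23), (1984, id=21) …. Take first 2.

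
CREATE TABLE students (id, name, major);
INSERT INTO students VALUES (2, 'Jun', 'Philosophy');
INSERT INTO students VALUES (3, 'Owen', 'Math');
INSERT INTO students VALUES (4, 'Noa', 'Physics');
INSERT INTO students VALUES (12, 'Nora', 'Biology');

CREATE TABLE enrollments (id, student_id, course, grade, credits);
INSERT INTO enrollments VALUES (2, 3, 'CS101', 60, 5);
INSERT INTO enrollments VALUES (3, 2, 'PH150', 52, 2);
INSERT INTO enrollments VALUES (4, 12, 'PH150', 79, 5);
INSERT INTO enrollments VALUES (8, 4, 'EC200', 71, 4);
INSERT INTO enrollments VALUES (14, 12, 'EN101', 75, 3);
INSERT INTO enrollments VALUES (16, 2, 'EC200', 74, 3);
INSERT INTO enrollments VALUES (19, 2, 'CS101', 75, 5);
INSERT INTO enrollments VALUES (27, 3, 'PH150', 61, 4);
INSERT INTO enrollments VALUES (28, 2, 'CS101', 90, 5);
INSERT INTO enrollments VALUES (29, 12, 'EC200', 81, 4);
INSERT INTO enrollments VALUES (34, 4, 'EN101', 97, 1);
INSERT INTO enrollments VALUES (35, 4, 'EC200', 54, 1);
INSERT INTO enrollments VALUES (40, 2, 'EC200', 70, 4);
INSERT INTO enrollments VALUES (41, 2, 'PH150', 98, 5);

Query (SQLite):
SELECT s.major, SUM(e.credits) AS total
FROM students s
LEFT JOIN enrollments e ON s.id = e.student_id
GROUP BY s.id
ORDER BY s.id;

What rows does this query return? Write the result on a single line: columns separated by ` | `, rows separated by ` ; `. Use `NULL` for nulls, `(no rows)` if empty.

Philosophy | 24 ; Math | 9 ; Physics | 6 ; Biology | 12

LEFT JOIN keeps every students row; unmatched ones get NULL for enrollments columns.
Group by students.id and compute SUM(e.credits). SUM over an all-NULL group is NULL.
  2: ids {3, 16, 19, 28, 40, 41} → SUM(e.credits)=24
  3: ids {2, 27} → SUM(e.credits)=9
  4: ids {8, 34, 35} → SUM(e.credits)=6
  12: ids {4, 14, 29} → SUM(e.credits)=12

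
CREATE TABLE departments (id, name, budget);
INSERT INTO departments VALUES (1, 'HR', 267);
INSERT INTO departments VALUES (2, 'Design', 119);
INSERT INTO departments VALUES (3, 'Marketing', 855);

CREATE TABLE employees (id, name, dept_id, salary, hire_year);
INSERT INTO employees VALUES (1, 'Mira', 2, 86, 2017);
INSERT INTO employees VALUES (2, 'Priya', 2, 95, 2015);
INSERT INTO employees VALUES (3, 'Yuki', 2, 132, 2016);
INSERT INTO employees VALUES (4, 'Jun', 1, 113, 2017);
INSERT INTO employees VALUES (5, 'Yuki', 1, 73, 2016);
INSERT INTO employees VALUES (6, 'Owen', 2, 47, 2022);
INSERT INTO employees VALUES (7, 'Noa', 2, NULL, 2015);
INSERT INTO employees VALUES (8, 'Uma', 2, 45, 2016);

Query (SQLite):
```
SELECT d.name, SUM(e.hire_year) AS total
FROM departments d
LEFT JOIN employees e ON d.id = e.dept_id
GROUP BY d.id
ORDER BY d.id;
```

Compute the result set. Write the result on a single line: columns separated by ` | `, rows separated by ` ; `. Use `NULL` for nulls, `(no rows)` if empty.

HR | 4033 ; Design | 12101 ; Marketing | NULL

LEFT JOIN keeps every departments row; unmatched ones get NULL for employees columns.
Group by departments.id and compute SUM(e.hire_year). SUM over an all-NULL group is NULL.
  1: ids {4, 5} → SUM(e.hire_year)=4033
  2: ids {1, 2, 3, 6, 7, 8} → SUM(e.hire_year)=12101
  3: ids {—} → SUM(e.hire_year)=NULL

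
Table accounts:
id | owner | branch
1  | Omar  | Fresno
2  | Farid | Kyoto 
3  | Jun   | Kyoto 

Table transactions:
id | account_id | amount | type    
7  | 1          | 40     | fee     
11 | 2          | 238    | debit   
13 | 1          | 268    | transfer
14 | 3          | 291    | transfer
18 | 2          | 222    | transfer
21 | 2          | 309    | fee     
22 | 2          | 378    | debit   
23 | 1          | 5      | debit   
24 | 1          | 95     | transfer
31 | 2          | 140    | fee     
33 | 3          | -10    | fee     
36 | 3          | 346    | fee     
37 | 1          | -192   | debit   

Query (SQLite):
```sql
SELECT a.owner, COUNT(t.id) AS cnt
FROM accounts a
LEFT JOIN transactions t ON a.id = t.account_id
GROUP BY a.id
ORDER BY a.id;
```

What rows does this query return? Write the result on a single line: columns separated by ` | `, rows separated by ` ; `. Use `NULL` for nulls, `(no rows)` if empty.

LEFT JOIN keeps every accounts row; unmatched ones get NULL for transactions columns.
Group by accounts.id and compute COUNT(t.id). COUNT(col) of an all-NULL group is 0.
  1: ids {7, 13, 23, 24, 37} → COUNT(t.id)=5
  2: ids {11, 18, 21, 22, 31} → COUNT(t.id)=5
  3: ids {14, 33, 36} → COUNT(t.id)=3

Omar | 5 ; Farid | 5 ; Jun | 3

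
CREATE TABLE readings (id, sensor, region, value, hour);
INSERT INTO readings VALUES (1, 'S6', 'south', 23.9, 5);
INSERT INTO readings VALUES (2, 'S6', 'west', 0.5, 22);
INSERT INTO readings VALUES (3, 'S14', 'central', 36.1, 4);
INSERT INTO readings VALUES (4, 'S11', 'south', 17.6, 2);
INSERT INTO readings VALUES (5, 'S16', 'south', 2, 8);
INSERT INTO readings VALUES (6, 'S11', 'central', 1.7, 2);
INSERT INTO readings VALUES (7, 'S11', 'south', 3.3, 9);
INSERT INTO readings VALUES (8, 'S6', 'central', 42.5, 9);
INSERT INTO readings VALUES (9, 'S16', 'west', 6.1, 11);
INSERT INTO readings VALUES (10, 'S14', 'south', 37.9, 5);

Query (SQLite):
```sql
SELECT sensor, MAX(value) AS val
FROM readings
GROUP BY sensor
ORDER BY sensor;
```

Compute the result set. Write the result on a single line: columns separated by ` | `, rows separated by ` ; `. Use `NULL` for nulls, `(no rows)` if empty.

Partition readings by sensor; compute MAX(value) within each group.
  S11: ids {4, 6, 7} → MAX(value)=17.6
  S14: ids {3, 10} → MAX(value)=37.9
  S16: ids {5, 9} → MAX(value)=6.1
  S6: ids {1, 2, 8} → MAX(value)=42.5

S11 | 17.6 ; S14 | 37.9 ; S16 | 6.1 ; S6 | 42.5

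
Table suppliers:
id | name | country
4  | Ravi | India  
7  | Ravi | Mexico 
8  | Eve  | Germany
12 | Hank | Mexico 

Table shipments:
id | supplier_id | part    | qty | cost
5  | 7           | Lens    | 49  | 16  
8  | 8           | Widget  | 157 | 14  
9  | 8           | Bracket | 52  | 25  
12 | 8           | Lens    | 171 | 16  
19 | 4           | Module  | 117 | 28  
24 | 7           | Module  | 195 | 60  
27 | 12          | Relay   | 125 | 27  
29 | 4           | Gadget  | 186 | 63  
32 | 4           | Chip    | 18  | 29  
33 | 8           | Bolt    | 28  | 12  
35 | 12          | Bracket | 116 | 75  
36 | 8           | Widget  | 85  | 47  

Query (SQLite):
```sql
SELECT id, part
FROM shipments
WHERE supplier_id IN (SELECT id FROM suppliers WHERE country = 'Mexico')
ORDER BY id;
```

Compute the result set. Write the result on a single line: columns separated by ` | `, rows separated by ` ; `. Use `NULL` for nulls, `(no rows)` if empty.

5 | Lens ; 24 | Module ; 27 | Relay ; 35 | Bracket

Inner query: suppliers.id where country = 'Mexico'.
Outer: keep shipments rows whose supplier_id is in that set.
Inner query → {7, 12}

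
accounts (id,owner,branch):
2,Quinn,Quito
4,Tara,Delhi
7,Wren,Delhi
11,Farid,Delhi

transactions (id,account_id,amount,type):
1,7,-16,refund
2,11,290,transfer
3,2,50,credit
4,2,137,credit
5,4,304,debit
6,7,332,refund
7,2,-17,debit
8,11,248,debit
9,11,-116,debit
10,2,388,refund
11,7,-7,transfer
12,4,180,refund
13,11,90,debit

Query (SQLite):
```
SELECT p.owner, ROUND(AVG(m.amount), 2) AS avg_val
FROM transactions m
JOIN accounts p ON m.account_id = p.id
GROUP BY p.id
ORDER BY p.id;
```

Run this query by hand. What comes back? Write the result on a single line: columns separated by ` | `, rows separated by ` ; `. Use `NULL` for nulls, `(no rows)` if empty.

Quinn | 139.5 ; Tara | 242 ; Wren | 103 ; Farid | 128

Join each transactions row to its accounts via account_id.
Group joined rows by accounts.id; compute ROUND(AVG(m.amount), 2) per group.
  2: ids {3, 4, 7, 10} → ROUND(AVG(m.amount), 2)=139.5
  4: ids {5, 12} → ROUND(AVG(m.amount), 2)=242
  7: ids {1, 6, 11} → ROUND(AVG(m.amount), 2)=103
  11: ids {2, 8, 9, 13} → ROUND(AVG(m.amount), 2)=128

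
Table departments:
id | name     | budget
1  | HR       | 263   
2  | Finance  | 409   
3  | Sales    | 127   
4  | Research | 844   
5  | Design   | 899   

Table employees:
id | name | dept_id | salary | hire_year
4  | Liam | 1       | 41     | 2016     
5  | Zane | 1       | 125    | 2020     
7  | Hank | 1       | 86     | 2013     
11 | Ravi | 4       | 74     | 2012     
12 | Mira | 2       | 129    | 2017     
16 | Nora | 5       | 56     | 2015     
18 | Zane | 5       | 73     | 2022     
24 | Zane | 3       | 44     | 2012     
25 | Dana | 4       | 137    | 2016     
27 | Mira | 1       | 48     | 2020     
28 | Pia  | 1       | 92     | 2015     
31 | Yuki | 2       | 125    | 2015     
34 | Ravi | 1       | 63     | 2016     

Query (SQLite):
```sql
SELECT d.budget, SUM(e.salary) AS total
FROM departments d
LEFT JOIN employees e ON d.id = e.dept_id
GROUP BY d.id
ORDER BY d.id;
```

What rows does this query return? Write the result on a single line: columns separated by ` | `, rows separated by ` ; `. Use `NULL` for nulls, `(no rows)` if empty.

263 | 455 ; 409 | 254 ; 127 | 44 ; 844 | 211 ; 899 | 129

LEFT JOIN keeps every departments row; unmatched ones get NULL for employees columns.
Group by departments.id and compute SUM(e.salary). SUM over an all-NULL group is NULL.
  1: ids {4, 5, 7, 27, 28, 34} → SUM(e.salary)=455
  2: ids {12, 31} → SUM(e.salary)=254
  3: ids {24} → SUM(e.salary)=44
  4: ids {11, 25} → SUM(e.salary)=211
  5: ids {16, 18} → SUM(e.salary)=129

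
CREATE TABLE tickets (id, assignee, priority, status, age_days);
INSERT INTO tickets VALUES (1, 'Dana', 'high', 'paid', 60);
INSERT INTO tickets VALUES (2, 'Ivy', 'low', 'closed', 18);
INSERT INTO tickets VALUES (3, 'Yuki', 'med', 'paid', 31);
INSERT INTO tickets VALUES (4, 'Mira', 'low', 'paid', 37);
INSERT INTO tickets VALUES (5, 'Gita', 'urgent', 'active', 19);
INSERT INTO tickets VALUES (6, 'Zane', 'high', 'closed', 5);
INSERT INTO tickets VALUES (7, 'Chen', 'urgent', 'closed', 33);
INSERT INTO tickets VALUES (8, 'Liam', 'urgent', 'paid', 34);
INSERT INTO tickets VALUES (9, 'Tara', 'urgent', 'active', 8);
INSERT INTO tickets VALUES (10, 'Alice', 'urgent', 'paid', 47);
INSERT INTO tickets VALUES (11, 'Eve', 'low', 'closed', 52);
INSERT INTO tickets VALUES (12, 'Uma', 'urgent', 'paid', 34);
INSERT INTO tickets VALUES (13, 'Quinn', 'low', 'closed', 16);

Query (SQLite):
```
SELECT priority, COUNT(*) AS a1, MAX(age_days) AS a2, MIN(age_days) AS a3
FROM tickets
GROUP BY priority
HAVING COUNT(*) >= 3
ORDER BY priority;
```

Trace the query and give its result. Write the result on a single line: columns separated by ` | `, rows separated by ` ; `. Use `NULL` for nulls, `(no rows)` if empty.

Group tickets by priority.
Per group compute: COUNT(*), MAX(age_days), MIN(age_days).
HAVING: drop groups with fewer than 3 rows.
  high: ids {1, 6} → COUNT(*)=2, MAX(age_days)=60, MIN(age_days)=5
  low: ids {2, 4, 11, 13} → COUNT(*)=4, MAX(age_days)=52, MIN(age_days)=16
  med: ids {3} → COUNT(*)=1, MAX(age_days)=31, MIN(age_days)=31
  urgent: ids {5, 7, 8, 9, 10, 12} → COUNT(*)=6, MAX(age_days)=47, MIN(age_days)=8

low | 4 | 52 | 16 ; urgent | 6 | 47 | 8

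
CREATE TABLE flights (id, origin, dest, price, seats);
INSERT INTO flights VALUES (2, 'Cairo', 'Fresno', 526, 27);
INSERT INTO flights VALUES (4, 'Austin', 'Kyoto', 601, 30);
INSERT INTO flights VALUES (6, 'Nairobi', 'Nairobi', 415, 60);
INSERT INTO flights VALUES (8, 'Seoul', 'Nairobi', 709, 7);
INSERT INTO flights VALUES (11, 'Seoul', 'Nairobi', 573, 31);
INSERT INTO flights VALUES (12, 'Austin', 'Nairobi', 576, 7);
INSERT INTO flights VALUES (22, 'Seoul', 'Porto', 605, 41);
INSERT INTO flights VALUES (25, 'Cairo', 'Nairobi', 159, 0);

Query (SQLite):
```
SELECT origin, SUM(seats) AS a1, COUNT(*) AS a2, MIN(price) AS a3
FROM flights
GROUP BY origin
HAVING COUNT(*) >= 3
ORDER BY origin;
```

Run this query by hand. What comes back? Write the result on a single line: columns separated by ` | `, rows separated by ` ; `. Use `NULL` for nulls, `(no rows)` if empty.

Seoul | 79 | 3 | 573

Group flights by origin.
Per group compute: SUM(seats), COUNT(*), MIN(price).
HAVING: drop groups with fewer than 3 rows.
  Austin: ids {4, 12} → SUM(seats)=37, COUNT(*)=2, MIN(price)=576
  Cairo: ids {2, 25} → SUM(seats)=27, COUNT(*)=2, MIN(price)=159
  Nairobi: ids {6} → SUM(seats)=60, COUNT(*)=1, MIN(price)=415
  Seoul: ids {8, 11, 22} → SUM(seats)=79, COUNT(*)=3, MIN(price)=573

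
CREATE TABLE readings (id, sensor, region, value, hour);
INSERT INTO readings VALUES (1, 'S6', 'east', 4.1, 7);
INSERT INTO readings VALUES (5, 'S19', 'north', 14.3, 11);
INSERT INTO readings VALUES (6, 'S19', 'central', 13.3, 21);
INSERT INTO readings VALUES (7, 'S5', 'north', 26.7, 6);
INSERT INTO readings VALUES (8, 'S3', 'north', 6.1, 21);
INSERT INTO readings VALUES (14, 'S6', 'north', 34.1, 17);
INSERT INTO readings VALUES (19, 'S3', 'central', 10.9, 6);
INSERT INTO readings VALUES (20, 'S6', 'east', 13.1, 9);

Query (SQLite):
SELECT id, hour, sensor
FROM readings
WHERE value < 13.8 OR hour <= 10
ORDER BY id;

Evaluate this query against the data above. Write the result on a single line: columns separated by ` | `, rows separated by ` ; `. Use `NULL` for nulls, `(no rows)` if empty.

value < 13.8: ids {1, 6, 8, 19, 20}
hour <= 10: ids {1, 7, 19, 20}
Combine with OR.

1 | 7 | S6 ; 6 | 21 | S19 ; 7 | 6 | S5 ; 8 | 21 | S3 ; 19 | 6 | S3 ; 20 | 9 | S6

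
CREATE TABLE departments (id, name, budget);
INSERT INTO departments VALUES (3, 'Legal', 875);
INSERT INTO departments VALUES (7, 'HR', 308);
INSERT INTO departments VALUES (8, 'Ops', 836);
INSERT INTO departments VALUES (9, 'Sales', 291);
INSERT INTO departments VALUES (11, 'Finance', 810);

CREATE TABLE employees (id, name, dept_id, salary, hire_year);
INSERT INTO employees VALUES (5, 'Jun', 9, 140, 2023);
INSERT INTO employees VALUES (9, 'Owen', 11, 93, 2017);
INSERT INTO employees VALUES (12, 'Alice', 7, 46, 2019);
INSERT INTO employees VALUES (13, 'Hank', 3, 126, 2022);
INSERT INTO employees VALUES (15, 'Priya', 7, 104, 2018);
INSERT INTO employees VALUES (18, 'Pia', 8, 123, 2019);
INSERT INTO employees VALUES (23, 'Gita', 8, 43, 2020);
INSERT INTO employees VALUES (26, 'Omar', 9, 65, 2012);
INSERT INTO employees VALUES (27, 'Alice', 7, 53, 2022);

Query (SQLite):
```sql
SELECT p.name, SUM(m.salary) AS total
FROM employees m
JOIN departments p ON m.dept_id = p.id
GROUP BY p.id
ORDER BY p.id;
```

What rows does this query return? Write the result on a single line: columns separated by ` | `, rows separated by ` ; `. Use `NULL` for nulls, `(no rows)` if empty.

Join each employees row to its departments via dept_id.
Group joined rows by departments.id; compute SUM(m.salary) per group.
  3: ids {13} → SUM(m.salary)=126
  7: ids {12, 15, 27} → SUM(m.salary)=203
  8: ids {18, 23} → SUM(m.salary)=166
  9: ids {5, 26} → SUM(m.salary)=205
  11: ids {9} → SUM(m.salary)=93

Legal | 126 ; HR | 203 ; Ops | 166 ; Sales | 205 ; Finance | 93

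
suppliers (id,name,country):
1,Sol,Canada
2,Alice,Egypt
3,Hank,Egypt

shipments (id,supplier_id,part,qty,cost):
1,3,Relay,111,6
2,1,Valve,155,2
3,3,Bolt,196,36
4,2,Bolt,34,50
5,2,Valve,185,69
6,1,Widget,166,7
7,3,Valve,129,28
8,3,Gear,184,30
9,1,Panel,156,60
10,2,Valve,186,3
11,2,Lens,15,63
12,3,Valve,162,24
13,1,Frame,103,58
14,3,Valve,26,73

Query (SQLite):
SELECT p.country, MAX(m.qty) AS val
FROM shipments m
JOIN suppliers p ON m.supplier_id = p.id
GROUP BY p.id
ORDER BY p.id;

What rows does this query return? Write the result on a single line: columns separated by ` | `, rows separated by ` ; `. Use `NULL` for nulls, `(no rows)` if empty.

Join each shipments row to its suppliers via supplier_id.
Group joined rows by suppliers.id; compute MAX(m.qty) per group.
  1: ids {2, 6, 9, 13} → MAX(m.qty)=166
  2: ids {4, 5, 10, 11} → MAX(m.qty)=186
  3: ids {1, 3, 7, 8, 12, 14} → MAX(m.qty)=196

Canada | 166 ; Egypt | 186 ; Egypt | 196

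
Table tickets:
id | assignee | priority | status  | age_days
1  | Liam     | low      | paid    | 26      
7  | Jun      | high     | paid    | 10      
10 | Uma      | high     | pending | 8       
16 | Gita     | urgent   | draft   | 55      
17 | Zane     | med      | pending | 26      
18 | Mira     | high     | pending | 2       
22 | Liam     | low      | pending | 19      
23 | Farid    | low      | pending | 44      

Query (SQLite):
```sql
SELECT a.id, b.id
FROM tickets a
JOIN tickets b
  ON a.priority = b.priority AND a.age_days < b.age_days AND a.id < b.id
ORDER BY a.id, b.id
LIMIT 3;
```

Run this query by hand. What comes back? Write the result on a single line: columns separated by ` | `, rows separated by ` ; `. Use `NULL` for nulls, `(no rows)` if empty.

Pairs (a,b) with same priority, a.age_days < b.age_days, a.id < b.id.
priority groups: high:{7,10,18} low:{1,22,23} med:{17} urgent:{16}
Ordered by (a.id, b.id); first 3.

1 | 23 ; 22 | 23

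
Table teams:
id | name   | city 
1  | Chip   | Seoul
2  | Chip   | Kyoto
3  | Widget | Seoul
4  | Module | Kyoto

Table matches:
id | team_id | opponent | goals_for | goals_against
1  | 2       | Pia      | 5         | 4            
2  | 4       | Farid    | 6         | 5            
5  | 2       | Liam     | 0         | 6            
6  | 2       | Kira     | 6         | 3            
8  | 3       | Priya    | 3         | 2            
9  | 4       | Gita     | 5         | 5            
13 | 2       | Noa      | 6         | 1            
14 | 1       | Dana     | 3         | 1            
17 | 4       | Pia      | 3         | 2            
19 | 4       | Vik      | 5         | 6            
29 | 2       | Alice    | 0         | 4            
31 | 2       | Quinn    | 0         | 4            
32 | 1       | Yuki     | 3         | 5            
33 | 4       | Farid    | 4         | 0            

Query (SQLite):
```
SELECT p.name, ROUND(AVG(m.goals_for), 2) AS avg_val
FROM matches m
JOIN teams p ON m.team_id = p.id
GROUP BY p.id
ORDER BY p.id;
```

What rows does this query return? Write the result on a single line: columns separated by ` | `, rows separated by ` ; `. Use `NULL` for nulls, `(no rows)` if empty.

Join each matches row to its teams via team_id.
Group joined rows by teams.id; compute ROUND(AVG(m.goals_for), 2) per group.
  1: ids {14, 32} → ROUND(AVG(m.goals_for), 2)=3
  2: ids {1, 5, 6, 13, 29, 31} → ROUND(AVG(m.goals_for), 2)=2.83
  3: ids {8} → ROUND(AVG(m.goals_for), 2)=3
  4: ids {2, 9, 17, 19, 33} → ROUND(AVG(m.goals_for), 2)=4.6

Chip | 3 ; Chip | 2.83 ; Widget | 3 ; Module | 4.6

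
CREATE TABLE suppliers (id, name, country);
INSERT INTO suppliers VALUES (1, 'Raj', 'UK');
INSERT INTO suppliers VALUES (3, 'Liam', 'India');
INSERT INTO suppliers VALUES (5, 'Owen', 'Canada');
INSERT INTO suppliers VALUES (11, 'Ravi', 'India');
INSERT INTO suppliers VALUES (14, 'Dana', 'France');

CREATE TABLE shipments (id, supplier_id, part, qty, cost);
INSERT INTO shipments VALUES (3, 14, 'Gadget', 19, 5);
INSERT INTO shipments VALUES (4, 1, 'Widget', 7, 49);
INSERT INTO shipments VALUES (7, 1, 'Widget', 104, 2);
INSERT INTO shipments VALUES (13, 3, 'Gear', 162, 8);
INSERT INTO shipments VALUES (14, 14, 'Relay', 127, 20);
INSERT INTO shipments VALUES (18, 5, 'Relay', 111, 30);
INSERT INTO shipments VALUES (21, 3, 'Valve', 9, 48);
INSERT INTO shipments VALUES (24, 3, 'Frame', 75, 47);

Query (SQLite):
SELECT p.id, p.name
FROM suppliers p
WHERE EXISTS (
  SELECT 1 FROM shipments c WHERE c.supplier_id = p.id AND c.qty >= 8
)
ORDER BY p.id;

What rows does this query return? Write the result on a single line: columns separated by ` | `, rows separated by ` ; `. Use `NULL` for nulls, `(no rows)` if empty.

For each suppliers row, check whether any shipments with matching supplier_id has qty >= 8.
Keep rows where that is true.

1 | Raj ; 3 | Liam ; 5 | Owen ; 14 | Dana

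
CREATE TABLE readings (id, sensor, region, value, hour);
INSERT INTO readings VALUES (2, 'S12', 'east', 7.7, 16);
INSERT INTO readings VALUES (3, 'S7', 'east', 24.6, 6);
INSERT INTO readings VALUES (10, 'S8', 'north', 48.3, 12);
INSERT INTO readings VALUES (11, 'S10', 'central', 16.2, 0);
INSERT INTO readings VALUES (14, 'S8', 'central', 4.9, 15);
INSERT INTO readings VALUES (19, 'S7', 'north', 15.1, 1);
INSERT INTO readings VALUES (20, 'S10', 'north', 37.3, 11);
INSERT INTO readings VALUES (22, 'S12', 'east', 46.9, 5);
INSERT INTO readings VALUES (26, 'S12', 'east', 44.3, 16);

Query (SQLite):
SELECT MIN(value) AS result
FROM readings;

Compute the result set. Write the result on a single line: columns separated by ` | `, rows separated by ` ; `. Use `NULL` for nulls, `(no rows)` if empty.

All value values: [7.7, 24.6, 48.3, 16.2, 4.9, 15.1, 37.3, 46.9, 44.3].
MIN of non-NULL values = 4.9.

4.9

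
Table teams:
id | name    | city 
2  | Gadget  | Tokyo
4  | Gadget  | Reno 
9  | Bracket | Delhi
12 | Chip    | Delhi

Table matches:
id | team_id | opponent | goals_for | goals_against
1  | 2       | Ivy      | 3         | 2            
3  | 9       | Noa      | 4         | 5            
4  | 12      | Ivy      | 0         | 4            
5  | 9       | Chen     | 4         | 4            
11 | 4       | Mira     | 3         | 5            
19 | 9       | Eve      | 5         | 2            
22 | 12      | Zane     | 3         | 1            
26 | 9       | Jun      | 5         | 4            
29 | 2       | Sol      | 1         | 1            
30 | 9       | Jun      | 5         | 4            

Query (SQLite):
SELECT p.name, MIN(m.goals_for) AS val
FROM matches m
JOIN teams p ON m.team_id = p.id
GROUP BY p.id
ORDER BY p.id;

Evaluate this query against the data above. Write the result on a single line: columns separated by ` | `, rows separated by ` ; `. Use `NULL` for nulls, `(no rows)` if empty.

Gadget | 1 ; Gadget | 3 ; Bracket | 4 ; Chip | 0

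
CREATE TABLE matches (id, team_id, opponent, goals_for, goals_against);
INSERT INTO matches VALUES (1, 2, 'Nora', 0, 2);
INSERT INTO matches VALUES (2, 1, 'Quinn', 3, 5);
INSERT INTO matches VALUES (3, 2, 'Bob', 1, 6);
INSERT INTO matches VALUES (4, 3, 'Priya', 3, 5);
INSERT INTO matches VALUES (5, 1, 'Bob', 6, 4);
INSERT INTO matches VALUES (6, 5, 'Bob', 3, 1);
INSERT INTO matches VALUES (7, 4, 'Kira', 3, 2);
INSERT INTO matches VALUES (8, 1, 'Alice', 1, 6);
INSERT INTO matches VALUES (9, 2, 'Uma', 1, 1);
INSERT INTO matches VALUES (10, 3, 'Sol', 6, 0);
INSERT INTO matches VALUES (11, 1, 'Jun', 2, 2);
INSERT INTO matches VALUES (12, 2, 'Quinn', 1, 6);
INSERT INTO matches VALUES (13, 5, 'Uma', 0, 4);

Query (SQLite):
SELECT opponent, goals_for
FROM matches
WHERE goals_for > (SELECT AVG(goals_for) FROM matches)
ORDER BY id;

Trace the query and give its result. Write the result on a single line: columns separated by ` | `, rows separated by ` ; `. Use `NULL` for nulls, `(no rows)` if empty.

Scalar subquery: AVG(goals_for) over all matches rows = 2.307692 (≈; comparison uses full precision).
Keep rows where goals_for > that value.

Quinn | 3 ; Priya | 3 ; Bob | 6 ; Bob | 3 ; Kira | 3 ; Sol | 6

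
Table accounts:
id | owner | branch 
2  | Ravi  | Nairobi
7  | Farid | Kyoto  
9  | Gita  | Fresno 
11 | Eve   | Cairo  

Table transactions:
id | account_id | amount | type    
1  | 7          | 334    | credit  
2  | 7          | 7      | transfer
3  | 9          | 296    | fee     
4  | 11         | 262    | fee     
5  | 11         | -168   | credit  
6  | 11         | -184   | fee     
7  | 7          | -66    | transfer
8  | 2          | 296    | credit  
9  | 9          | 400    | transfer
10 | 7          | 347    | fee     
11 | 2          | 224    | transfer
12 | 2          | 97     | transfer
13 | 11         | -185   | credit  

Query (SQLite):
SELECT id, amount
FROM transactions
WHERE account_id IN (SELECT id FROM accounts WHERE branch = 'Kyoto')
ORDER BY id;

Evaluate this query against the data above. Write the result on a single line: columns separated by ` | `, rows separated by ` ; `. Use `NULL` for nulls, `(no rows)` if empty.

Inner query: accounts.id where branch = 'Kyoto'.
Outer: keep transactions rows whose account_id is in that set.
Inner query → {7}

1 | 334 ; 2 | 7 ; 7 | -66 ; 10 | 347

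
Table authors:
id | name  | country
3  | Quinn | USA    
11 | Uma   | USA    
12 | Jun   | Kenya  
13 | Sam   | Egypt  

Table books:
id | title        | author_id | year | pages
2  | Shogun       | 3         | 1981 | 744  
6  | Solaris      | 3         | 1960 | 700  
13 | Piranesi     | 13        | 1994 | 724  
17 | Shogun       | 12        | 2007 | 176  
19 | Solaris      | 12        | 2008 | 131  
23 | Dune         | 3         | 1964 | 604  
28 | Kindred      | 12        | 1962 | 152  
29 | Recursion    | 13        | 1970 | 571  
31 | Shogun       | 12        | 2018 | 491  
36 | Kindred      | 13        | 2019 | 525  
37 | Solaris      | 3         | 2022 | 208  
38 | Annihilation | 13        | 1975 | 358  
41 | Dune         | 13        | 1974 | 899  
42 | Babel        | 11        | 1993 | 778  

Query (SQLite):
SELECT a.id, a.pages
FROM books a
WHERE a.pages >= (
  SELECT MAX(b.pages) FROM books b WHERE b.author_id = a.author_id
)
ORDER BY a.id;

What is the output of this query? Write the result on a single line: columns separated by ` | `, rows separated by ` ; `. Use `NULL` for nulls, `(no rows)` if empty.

2 | 744 ; 31 | 491 ; 41 | 899 ; 42 | 778

For each books row a, compute MAX(pages) over rows sharing a.author_id.
Keep row a if a.pages >= that per-group MAX.
  author_id=3: MAX(pages) = 744
  author_id=11: MAX(pages) = 778
  author_id=12: MAX(pages) = 491
  author_id=13: MAX(pages) = 899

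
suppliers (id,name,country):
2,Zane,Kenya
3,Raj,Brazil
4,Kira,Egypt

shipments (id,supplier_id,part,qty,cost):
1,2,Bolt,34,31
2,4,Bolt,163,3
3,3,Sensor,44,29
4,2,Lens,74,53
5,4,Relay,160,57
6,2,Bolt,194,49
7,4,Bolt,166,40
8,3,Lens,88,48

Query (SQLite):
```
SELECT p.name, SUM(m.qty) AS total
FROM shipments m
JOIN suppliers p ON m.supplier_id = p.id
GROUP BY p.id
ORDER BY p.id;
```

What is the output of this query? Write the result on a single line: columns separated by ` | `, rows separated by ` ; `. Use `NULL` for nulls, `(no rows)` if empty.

Join each shipments row to its suppliers via supplier_id.
Group joined rows by suppliers.id; compute SUM(m.qty) per group.
  2: ids {1, 4, 6} → SUM(m.qty)=302
  3: ids {3, 8} → SUM(m.qty)=132
  4: ids {2, 5, 7} → SUM(m.qty)=489

Zane | 302 ; Raj | 132 ; Kira | 489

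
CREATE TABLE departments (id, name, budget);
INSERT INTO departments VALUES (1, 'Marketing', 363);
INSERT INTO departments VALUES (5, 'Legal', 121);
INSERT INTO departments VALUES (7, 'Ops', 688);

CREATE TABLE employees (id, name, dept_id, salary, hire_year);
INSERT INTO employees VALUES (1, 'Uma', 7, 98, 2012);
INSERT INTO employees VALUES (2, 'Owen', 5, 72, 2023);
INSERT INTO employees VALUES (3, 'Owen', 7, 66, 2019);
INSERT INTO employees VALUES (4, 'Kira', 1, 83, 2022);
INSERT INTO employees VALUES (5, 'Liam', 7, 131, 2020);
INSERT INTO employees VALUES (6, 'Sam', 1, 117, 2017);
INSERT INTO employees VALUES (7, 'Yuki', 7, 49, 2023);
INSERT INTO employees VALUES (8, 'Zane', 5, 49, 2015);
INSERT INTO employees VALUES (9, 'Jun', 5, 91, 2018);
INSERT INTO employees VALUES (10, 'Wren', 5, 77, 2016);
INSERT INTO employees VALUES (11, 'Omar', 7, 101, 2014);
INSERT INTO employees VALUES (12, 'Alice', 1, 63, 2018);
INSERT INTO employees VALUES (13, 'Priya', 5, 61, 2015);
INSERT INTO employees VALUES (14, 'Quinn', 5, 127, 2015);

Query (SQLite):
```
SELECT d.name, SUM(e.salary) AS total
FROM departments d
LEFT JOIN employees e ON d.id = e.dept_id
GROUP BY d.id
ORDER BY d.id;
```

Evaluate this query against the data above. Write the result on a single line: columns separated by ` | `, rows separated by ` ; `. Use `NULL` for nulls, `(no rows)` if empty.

LEFT JOIN keeps every departments row; unmatched ones get NULL for employees columns.
Group by departments.id and compute SUM(e.salary). SUM over an all-NULL group is NULL.
  1: ids {4, 6, 12} → SUM(e.salary)=263
  5: ids {2, 8, 9, 10, 13, 14} → SUM(e.salary)=477
  7: ids {1, 3, 5, 7, 11} → SUM(e.salary)=445

Marketing | 263 ; Legal | 477 ; Ops | 445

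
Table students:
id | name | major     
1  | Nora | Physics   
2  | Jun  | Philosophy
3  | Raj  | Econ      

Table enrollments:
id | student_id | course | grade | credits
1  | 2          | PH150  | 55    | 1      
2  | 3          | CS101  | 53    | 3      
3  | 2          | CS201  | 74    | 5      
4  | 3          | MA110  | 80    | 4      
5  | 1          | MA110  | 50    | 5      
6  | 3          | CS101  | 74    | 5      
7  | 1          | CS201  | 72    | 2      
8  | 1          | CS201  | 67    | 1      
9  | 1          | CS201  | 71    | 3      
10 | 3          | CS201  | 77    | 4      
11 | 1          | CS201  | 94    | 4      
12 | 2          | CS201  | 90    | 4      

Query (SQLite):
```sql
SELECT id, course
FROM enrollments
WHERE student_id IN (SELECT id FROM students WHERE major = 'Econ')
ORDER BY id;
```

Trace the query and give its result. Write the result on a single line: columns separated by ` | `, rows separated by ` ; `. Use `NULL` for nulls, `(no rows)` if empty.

2 | CS101 ; 4 | MA110 ; 6 | CS101 ; 10 | CS201

Inner query: students.id where major = 'Econ'.
Outer: keep enrollments rows whose student_id is in that set.
Inner query → {3}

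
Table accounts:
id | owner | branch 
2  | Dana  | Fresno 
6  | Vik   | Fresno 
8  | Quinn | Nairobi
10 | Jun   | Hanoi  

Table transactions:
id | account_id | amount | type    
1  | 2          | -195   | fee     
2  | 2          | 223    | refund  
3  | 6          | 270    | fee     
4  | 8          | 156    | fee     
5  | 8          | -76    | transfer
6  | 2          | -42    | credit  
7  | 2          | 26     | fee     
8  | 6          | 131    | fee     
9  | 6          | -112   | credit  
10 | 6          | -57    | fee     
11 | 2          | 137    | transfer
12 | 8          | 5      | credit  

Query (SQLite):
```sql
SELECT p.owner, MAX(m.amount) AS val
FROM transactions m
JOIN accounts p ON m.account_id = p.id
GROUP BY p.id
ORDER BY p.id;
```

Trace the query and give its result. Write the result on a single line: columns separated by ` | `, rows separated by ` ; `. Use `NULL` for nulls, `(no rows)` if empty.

Dana | 223 ; Vik | 270 ; Quinn | 156

Join each transactions row to its accounts via account_id.
Group joined rows by accounts.id; compute MAX(m.amount) per group.
  2: ids {1, 2, 6, 7, 11} → MAX(m.amount)=223
  6: ids {3, 8, 9, 10} → MAX(m.amount)=270
  8: ids {4, 5, 12} → MAX(m.amount)=156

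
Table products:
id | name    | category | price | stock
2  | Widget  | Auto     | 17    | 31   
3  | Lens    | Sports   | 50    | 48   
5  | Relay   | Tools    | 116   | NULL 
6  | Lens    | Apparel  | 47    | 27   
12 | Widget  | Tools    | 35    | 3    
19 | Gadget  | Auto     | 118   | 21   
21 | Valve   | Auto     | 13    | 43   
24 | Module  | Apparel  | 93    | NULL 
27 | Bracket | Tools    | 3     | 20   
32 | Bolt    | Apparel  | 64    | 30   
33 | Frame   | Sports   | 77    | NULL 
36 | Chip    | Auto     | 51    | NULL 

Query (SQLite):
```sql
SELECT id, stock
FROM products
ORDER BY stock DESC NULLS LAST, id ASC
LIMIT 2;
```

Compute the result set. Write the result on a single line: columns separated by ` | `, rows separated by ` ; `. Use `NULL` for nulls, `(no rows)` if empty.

Sort by stock desc, tiebreak id asc: (48, id=3), (43, id=21), (31, id=2), (30, id=32), (27, id=6) …. Take first 2.
NULLS LAST: NULL stock rows go after all non-NULL rows (among themselves ordered by id asc).

3 | 48 ; 21 | 43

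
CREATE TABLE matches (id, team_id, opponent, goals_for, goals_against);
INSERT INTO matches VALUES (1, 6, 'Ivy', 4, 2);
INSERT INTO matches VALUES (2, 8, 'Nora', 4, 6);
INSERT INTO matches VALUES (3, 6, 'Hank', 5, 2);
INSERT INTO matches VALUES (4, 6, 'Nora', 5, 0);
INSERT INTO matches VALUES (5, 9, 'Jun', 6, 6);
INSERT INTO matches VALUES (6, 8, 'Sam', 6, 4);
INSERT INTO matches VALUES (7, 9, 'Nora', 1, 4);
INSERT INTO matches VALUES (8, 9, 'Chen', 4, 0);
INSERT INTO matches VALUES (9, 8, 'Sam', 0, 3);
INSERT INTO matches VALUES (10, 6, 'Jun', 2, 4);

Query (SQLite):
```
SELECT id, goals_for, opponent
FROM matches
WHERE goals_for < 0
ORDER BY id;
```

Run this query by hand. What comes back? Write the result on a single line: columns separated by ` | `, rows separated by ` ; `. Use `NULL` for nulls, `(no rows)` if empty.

goals_for < 0: ids { }

(no rows)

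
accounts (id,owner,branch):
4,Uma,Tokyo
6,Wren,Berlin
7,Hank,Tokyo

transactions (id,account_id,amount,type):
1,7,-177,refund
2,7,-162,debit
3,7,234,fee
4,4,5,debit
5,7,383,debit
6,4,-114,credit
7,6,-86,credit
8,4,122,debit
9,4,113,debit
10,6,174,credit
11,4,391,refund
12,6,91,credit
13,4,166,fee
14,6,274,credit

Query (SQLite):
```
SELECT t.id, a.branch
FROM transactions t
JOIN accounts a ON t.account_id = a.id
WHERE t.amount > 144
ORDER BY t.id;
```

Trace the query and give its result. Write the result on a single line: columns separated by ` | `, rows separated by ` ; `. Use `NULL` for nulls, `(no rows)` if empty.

3 | Tokyo ; 5 | Tokyo ; 10 | Berlin ; 11 | Tokyo ; 13 | Tokyo ; 14 | Berlin

Each transactions row matches the accounts row where account_id = accounts.id.
Then keep rows with t.amount > 144.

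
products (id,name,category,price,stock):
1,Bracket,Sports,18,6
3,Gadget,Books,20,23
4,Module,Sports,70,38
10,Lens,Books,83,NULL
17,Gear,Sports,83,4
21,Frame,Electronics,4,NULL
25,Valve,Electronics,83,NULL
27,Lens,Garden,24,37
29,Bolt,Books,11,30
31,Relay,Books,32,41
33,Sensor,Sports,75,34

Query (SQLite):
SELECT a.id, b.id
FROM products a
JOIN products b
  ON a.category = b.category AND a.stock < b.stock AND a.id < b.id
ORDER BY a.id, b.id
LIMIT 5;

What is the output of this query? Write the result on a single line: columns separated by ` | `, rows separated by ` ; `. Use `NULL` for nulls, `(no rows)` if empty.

Pairs (a,b) with same category, a.stock < b.stock, a.id < b.id.
category groups: Books:{3,10,29,31} Electronics:{21,25} Garden:{27} Sports:{1,4,17,33}
Ordered by (a.id, b.id); first 5.

1 | 4 ; 1 | 33 ; 3 | 29 ; 3 | 31 ; 17 | 33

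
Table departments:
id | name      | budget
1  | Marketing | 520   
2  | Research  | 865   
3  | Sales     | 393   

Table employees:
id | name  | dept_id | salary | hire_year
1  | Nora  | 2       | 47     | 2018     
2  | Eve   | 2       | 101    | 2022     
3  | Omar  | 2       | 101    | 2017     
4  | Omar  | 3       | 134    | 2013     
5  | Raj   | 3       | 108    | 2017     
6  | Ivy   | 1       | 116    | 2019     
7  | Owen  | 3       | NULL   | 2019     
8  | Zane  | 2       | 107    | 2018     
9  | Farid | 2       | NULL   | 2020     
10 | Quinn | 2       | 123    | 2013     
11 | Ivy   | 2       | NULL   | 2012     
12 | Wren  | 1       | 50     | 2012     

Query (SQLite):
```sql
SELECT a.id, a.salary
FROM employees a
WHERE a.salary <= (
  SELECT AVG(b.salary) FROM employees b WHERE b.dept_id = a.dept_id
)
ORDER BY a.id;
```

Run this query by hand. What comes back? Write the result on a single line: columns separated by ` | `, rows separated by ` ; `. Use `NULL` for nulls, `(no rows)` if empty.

For each employees row a, compute AVG(salary) over rows sharing a.dept_id.
Keep row a if a.salary <= that per-group AVG.
  dept_id=1: AVG(salary) = 83.0
  dept_id=2: AVG(salary) = 95.8
  dept_id=3: AVG(salary) = 121.0

1 | 47 ; 5 | 108 ; 12 | 50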